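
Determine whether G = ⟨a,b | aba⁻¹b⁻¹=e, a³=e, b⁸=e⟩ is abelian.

Each pair of generators commutes: a·b = ab = b·a. Since the generators pairwise commute, every element of G commutes with every other, so G is abelian.

Answer: Yes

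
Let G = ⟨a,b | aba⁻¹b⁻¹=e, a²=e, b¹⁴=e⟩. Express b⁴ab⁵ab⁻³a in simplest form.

Multiply left to right, reducing at each step:
  (b⁴) · a = ab⁴
  (ab⁴) · b⁵ = ab⁹
  (ab⁹) · a = b⁹
  (b⁹) · b⁻³ = b⁶
  (b⁶) · a = ab⁶

Answer: ab⁶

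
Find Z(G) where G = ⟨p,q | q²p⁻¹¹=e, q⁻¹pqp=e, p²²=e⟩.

An element z ∈ Z(G) iff z commutes with every generator.
For example p¹¹ is central: (p¹¹)·p = p¹² = p·(p¹¹); (p¹¹)·q = q⁻¹ = q·(p¹¹).
Whereas p ∉ Z(G) since p·q = pq ≠ p¹⁰q⁻¹ = q·p.
Checking each of the 44 elements this way gives Z(G) = {e, p¹¹}, of order 2.

Answer: {e, p¹¹}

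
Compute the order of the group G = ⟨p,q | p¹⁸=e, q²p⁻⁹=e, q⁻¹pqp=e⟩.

Enumerate words in the generators, reducing via the relations: the distinct elements are
  {e, p, q, pq, p², p³, p⁴, p⁵, p⁶, p⁷, p⁸, p⁹, p²q, p³q, p¹², p¹³, p¹¹, p¹⁰, p¹⁴, p¹⁵, p¹⁶, p¹⁷, p⁴q, p⁵q, p⁶q, p⁷q, p⁸q, q⁻¹, pq⁻¹, p²q⁻¹, p³q⁻¹, p⁴q⁻¹, p⁵q⁻¹, p⁶q⁻¹, p⁷q⁻¹, p⁸q⁻¹}.
No further products give new elements, so |G| = 36.

Answer: 36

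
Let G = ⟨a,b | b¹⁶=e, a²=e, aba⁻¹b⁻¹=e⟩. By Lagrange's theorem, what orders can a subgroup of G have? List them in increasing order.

|G| = 32 = 2⁵. By Lagrange's theorem the order of any subgroup divides 32; the divisors of 32 are 1, 2, 4, 8, 16, 32.

Answer: 1, 2, 4, 8, 16, 32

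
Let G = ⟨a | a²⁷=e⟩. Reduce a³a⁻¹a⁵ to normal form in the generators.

Multiply left to right, reducing at each step:
  (a³) · a⁻¹ = a²
  (a²) · a⁵ = a⁷

Answer: a⁷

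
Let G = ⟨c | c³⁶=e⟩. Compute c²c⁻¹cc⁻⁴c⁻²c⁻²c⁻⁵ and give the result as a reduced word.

Multiply left to right, reducing at each step:
  (c²) · c⁻¹ = c
  c · c = c²
  (c²) · c⁻⁴ = c³⁴
  (c³⁴) · c⁻² = c³²
  (c³²) · c⁻² = c³⁰
  (c³⁰) · c⁻⁵ = c²⁵

Answer: c²⁵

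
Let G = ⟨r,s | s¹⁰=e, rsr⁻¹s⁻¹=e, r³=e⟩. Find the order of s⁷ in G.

Compute successive powers until reaching e:
  (s⁷)¹ = s⁷, (s⁷)² = s⁴, (s⁷)³ = s, (s⁷)⁴ = s⁸, (s⁷)⁵ = s⁵, (s⁷)⁶ = s², (s⁷)⁷ = s⁹, (s⁷)⁸ = s⁶, (s⁷)⁹ = s³, (s⁷)¹⁰ = e.
The smallest positive k with (s⁷)ᵏ = e is 10.

Answer: 10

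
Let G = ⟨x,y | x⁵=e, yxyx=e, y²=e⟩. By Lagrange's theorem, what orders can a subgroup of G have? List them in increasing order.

|G| = 10 = 2 · 5. By Lagrange's theorem the order of any subgroup divides 10; the divisors of 10 are 1, 2, 5, 10.

Answer: 1, 2, 5, 10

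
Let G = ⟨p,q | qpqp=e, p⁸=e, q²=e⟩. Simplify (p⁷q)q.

Compute (p⁷q) · q by multiplying left to right and reducing via the relations at each step:
  (p⁷q) · q = p⁷

Answer: p⁷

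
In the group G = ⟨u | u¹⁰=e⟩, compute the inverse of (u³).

The order of (u³) is 10 (smallest k with (u³)ᵏ = e), so (u³)⁻¹ = (u³)⁹ = u⁷.
Check: (u³) · (u⁷) → (u³) · u⁷ = e, giving e as required.

Answer: u⁷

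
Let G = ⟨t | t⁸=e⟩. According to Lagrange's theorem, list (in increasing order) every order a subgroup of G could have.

|G| = 8 = 2³. By Lagrange's theorem the order of any subgroup divides 8; the divisors of 8 are 1, 2, 4, 8.

Answer: 1, 2, 4, 8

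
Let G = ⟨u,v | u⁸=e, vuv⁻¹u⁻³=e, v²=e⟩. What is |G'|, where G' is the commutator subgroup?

G' = [G, G] is generated by all commutators. The generator-pair commutators are: [u, v] = u⁶.
The subgroup they normally generate is {e, u², u⁴, u⁶}, of order 4.
Check: |G/G'| = 16/4 = 4 is the order of the abelianisation.

Answer: 4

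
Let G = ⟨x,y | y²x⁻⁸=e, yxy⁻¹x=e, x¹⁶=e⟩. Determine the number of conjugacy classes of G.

The conjugacy classes (representative and size) are:
  [e] (size 1), [x] (size 2), [x¹⁴] (size 2), [x¹³] (size 2), [x¹²] (size 2), [x⁵] (size 2), [x¹⁰] (size 2), [x⁷] (size 2), [x⁸] (size 1), [y⁻¹] (size 8), [x⁷y⁻¹] (size 8).
Class equation: 1 + 2 + 2 + 2 + 2 + 2 + 2 + 2 + 1 + 8 + 8 = 32 = |G|. So G has 11 conjugacy classes.

Answer: 11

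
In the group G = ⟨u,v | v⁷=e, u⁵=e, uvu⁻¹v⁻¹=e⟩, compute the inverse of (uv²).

The order of (uv²) is 35 (smallest k with (uv²)ᵏ = e), so (uv²)⁻¹ = (uv²)³⁴ = u⁴v⁵.
Check: (uv²) · (u⁴v⁵) → (uv²) · u⁴ = v²;   (v²) · v⁵ = e, giving e as required.

Answer: u⁴v⁵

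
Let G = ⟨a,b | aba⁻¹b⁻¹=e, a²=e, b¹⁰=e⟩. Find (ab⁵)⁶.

Compute successive powers of (ab⁵), reducing at each step:
  (ab⁵)²: (ab⁵) · a = b⁵;   (b⁵) · b⁵ = e
  (ab⁵)³: e · a = a;   a · b⁵ = ab⁵
  (ab⁵)⁴: (ab⁵) · a = b⁵;   (b⁵) · b⁵ = e
  (ab⁵)⁵: e · a = a;   a · b⁵ = ab⁵
  (ab⁵)⁶: (ab⁵) · a = b⁵;   (b⁵) · b⁵ = e

Answer: e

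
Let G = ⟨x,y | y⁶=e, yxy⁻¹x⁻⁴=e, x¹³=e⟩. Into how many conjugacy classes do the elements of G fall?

The conjugacy classes (representative and size) are:
  [e] (size 1), [x⁴] (size 6), [x¹¹] (size 6), [x⁷y] (size 13), [x⁸y²] (size 13), [x¹²y³] (size 13), [x⁵y⁴] (size 13), [x¹¹y⁵] (size 13).
Class equation: 1 + 6 + 6 + 13 + 13 + 13 + 13 + 13 = 78 = |G|. So G has 8 conjugacy classes.

Answer: 8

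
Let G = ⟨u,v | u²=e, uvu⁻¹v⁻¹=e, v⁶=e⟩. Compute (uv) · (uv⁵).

Compute (uv) · (uv⁵) by multiplying left to right and reducing via the relations at each step:
  (uv) · u = v
  v · v⁵ = e

Answer: e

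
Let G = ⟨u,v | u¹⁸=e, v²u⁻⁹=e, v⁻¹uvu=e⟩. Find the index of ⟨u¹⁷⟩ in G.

First find ord(u¹⁷) by computing successive powers:
  (u¹⁷)¹ = u¹⁷, (u¹⁷)² = u¹⁶, (u¹⁷)³ = u¹⁵, (u¹⁷)⁴ = u¹⁴, (u¹⁷)⁵ = u¹³, (u¹⁷)⁶ = u¹², (u¹⁷)⁷ = u¹¹, (u¹⁷)⁸ = u¹⁰, (u¹⁷)⁹ = u⁹, (u¹⁷)¹⁰ = u⁸, (u¹⁷)¹¹ = u⁷, (u¹⁷)¹² = u⁶, (u¹⁷)¹³ = u⁵, (u¹⁷)¹⁴ = u⁴, (u¹⁷)¹⁵ = u³, (u¹⁷)¹⁶ = u², (u¹⁷)¹⁷ = u, (u¹⁷)¹⁸ = e.
So |⟨u¹⁷⟩| = ord(u¹⁷) = 18. With |G| = 36, by Lagrange [G : ⟨u¹⁷⟩] = 36/18 = 2.

Answer: 2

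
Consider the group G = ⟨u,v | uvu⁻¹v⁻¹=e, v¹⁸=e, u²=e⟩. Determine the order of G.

Enumerate words in the generators, reducing via the relations: the distinct elements are
  {e, u, v, uv, v², v³, v⁴, v⁵, v⁶, v⁷, v⁸, v⁹, uv², uv³, uv⁴, uv⁵, uv⁶, uv⁷, uv⁸, uv⁹, v¹², v¹³, v¹¹, v¹⁰, v¹⁴, v¹⁵, v¹⁶, v¹⁷, uv¹², uv¹³, uv¹¹, uv¹⁰, uv¹⁴, uv¹⁵, uv¹⁶, uv¹⁷}.
No further products give new elements, so |G| = 36.

Answer: 36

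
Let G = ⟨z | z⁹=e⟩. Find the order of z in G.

Compute successive powers until reaching e:
  z¹ = z, z² = z², z³ = z³, z⁴ = z⁴, z⁵ = z⁵, z⁶ = z⁶, z⁷ = z⁷, z⁸ = z⁸, z⁹ = e.
The smallest positive k with zᵏ = e is 9.

Answer: 9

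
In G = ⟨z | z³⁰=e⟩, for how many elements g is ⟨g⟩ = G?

G is cyclic of order 30. An element generates G iff its order is 30, and a cyclic group of order 30 has exactly φ(30) = 8 such elements.

Answer: 8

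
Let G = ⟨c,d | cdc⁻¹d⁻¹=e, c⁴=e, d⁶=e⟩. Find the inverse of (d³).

The order of (d³) is 2 (smallest k with (d³)ᵏ = e), so (d³)⁻¹ = (d³)¹ = d³.
Check: (d³) · (d³) → (d³) · d³ = e, giving e as required.

Answer: d³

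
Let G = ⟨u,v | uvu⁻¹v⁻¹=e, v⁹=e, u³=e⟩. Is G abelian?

Each pair of generators commutes: u·v = uv = v·u. Since the generators pairwise commute, every element of G commutes with every other, so G is abelian.

Answer: Yes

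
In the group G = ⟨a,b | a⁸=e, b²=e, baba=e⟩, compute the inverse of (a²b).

The order of (a²b) is 2 (smallest k with (a²b)ᵏ = e), so (a²b)⁻¹ = (a²b)¹ = a²b.
Check: (a²b) · (a²b) → (a²b) · a² = b;   b · b = e, giving e as required.

Answer: a²b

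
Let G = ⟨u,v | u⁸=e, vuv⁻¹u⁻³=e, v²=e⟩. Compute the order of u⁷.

Compute successive powers until reaching e:
  (u⁷)¹ = u⁷, (u⁷)² = u⁶, (u⁷)³ = u⁵, (u⁷)⁴ = u⁴, (u⁷)⁵ = u³, (u⁷)⁶ = u², (u⁷)⁷ = u, (u⁷)⁸ = e.
The smallest positive k with (u⁷)ᵏ = e is 8.

Answer: 8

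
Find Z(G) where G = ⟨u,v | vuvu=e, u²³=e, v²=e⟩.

An element z ∈ Z(G) iff z commutes with every generator.
For example e is central: e·u = u = u·e; e·v = v = v·e.
Whereas u ∉ Z(G) since u·v = uv ≠ u²²v = v·u.
Checking each of the 46 elements this way gives Z(G) = {e}, of order 1.

Answer: {e}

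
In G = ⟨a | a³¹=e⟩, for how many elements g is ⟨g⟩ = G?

G is cyclic of order 31. An element generates G iff its order is 31, and a cyclic group of order 31 has exactly φ(31) = 30 such elements.

Answer: 30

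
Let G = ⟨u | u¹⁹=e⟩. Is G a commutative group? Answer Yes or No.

G has a single generator, so G is cyclic and hence abelian.

Answer: Yes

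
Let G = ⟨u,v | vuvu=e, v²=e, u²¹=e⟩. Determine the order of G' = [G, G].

G' = [G, G] is generated by all commutators. The generator-pair commutators are: [u, v] = u².
The subgroup they normally generate is {e, u, u², u³, u⁴, u⁵, u⁶, u⁷, u⁸, u⁹, u¹⁰, u¹¹, u¹², u¹³, u¹⁴, u¹⁵, u¹⁶, u¹⁷, u¹⁸, u¹⁹, u²⁰}, of order 21.
Check: |G/G'| = 42/21 = 2 is the order of the abelianisation.

Answer: 21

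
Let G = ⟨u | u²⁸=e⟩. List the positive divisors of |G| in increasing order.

|G| = 28 = 2² · 7. By Lagrange's theorem the order of any subgroup divides 28; the divisors of 28 are 1, 2, 4, 7, 14, 28.

Answer: 1, 2, 4, 7, 14, 28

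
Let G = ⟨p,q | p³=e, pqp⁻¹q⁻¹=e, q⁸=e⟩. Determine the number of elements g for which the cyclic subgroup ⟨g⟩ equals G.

G is cyclic of order 24. An element generates G iff its order is 24, and a cyclic group of order 24 has exactly φ(24) = 8 such elements.

Answer: 8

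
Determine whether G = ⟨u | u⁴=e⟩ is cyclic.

|G| = 4. The element u has order 4 (its powers give 4 distinct elements), so ⟨u⟩ = G and G is cyclic.

Answer: Yes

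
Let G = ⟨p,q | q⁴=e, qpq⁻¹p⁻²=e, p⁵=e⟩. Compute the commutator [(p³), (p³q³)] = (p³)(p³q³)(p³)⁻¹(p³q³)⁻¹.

[(p³), (p³q³)] = (p³)·(p³q³)·(p³)⁻¹·(p³q³)⁻¹.
  (p³) · (p³q³) = pq³
  (pq³) · (p²) = p²q³
  (p²q³) · (p⁴q) = p⁴

Answer: p⁴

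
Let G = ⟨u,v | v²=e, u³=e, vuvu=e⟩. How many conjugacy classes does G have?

The conjugacy classes (representative and size) are:
  [e] (size 1), [u] (size 2), [uv] (size 3).
Class equation: 1 + 2 + 3 = 6 = |G|. So G has 3 conjugacy classes.

Answer: 3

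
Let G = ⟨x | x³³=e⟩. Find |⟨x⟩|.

|⟨x⟩| equals the order of x. Compute successive powers until reaching e:
  x¹ = x, x² = x², x³ = x³, x⁴ = x⁴, x⁵ = x⁵, x⁶ = x⁶, x⁷ = x⁷, x⁸ = x⁸, x⁹ = x⁹, x¹⁰ = x¹⁰, x¹¹ = x¹¹, x¹² = x¹², x¹³ = x¹³, x¹⁴ = x¹⁴, x¹⁵ = x¹⁵, x¹⁶ = x¹⁶, x¹⁷ = x¹⁷, x¹⁸ = x¹⁸, x¹⁹ = x¹⁹, x²⁰ = x²⁰, x²¹ = x²¹, x²² = x²², x²³ = x²³, x²⁴ = x²⁴, x²⁵ = x²⁵, x²⁶ = x²⁶, x²⁷ = x²⁷, x²⁸ = x²⁸, x²⁹ = x²⁹, x³⁰ = x³⁰, x³¹ = x³¹, x³² = x³², x³³ = e.
The smallest positive k with xᵏ = e is 33, so |⟨x⟩| = 33.

Answer: 33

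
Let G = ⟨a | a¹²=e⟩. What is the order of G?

G is generated by a single element, so G is cyclic. The relator gives a¹² = e and no smaller power is forced to be e, so the 12 powers {a, e, a², a³, a⁴, a⁵, a⁶, a⁷, a⁸, a⁹, a¹¹, a¹⁰} are distinct. Hence |G| = 12.

Answer: 12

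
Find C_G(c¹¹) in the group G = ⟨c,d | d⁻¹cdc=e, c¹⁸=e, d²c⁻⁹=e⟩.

⟨c¹¹⟩ ⊆ C_G(c¹¹) since powers of c¹¹ commute with c¹¹; so |C_G(c¹¹)| ≥ |⟨c¹¹⟩| = 18.
By orbit–stabilizer, |C_G(c¹¹)| = |G| / |conj. class of c¹¹| = 36 / 2 = 18.
The 18 elements commuting with c¹¹ are {e, c, c², c³, c⁴, c⁵, c⁶, c⁷, c⁸, c⁹, c¹⁰, c¹¹, c¹², c¹³, c¹⁴, c¹⁵, c¹⁶, c¹⁷}.

Answer: {e, c, c², c³, c⁴, c⁵, c⁶, c⁷, c⁸, c⁹, c¹⁰, c¹¹, c¹², c¹³, c¹⁴, c¹⁵, c¹⁶, c¹⁷}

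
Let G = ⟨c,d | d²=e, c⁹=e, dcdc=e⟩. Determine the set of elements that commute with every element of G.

An element z ∈ Z(G) iff z commutes with every generator.
For example e is central: e·c = c = c·e; e·d = d = d·e.
Whereas c ∉ Z(G) since c·d = cd ≠ c⁸d = d·c.
Checking each of the 18 elements this way gives Z(G) = {e}, of order 1.

Answer: {e}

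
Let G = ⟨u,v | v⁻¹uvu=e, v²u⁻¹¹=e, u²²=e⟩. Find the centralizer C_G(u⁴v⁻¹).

⟨u⁴v⁻¹⟩ ⊆ C_G(u⁴v⁻¹) since powers of u⁴v⁻¹ commute with u⁴v⁻¹; so |C_G(u⁴v⁻¹)| ≥ |⟨u⁴v⁻¹⟩| = 4.
By orbit–stabilizer, |C_G(u⁴v⁻¹)| = |G| / |conj. class of u⁴v⁻¹| = 44 / 11 = 4.
The 4 elements commuting with u⁴v⁻¹ are {e, u¹¹, u⁴v, u⁴v⁻¹}.

Answer: {e, u¹¹, u⁴v, u⁴v⁻¹}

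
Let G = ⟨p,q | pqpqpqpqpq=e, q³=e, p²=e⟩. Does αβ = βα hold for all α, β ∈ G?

p·q = pq but q·p = qp, so p·q ≠ q·p and G is not abelian.

Answer: No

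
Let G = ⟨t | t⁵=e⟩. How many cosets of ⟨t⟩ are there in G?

First find ord(t) by computing successive powers:
  t¹ = t, t² = t², t³ = t³, t⁴ = t⁴, t⁵ = e.
So |⟨t⟩| = ord(t) = 5. With |G| = 5, by Lagrange [G : ⟨t⟩] = 5/5 = 1.

Answer: 1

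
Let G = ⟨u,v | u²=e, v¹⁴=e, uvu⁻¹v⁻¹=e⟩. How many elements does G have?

Enumerate words in the generators, reducing via the relations: the distinct elements are
  {e, u, v, uv, v², v³, v⁴, v⁵, v⁶, v⁷, v⁸, v⁹, uv², uv³, uv⁴, uv⁵, uv⁶, uv⁷, uv⁸, uv⁹, v¹², v¹³, v¹¹, v¹⁰, uv¹², uv¹³, uv¹¹, uv¹⁰}.
No further products give new elements, so |G| = 28.

Answer: 28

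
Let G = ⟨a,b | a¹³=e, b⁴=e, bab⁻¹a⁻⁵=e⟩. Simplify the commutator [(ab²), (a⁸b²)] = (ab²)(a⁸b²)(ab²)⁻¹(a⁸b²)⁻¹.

[(ab²), (a⁸b²)] = (ab²)·(a⁸b²)·(ab²)⁻¹·(a⁸b²)⁻¹.
  (ab²) · (a⁸b²) = a⁶
  (a⁶) · (ab²) = a⁷b²
  (a⁷b²) · (a⁸b²) = a¹²

Answer: a¹²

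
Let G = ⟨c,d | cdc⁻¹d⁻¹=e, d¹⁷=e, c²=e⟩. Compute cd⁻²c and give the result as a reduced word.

Multiply left to right, reducing at each step:
  c · d⁻² = cd¹⁵
  (cd¹⁵) · c = d¹⁵

Answer: d¹⁵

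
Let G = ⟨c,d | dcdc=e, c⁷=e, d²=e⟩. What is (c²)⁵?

Compute successive powers of (c²), reducing at each step:
  (c²)²: (c²) · c² = c⁴
  (c²)³: (c⁴) · c² = c⁶
  (c²)⁴: (c⁶) · c² = c
  (c²)⁵: c · c² = c³

Answer: c³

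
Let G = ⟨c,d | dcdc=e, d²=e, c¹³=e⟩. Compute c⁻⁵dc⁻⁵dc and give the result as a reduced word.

Multiply left to right, reducing at each step:
  (c⁸) · d = c⁸d
  (c⁸d) · c⁻⁵ = d
  d · d = e
  e · c = c

Answer: c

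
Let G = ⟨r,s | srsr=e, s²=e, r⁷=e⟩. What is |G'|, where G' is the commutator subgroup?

G' = [G, G] is generated by all commutators. The generator-pair commutators are: [r, s] = r².
The subgroup they normally generate is {e, r, r², r³, r⁴, r⁵, r⁶}, of order 7.
Check: |G/G'| = 14/7 = 2 is the order of the abelianisation.

Answer: 7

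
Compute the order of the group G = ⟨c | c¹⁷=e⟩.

G is generated by a single element, so G is cyclic. The relator gives c¹⁷ = e and no smaller power is forced to be e, so the 17 powers {c, e, c², c³, c⁴, c⁵, c⁶, c⁷, c⁸, c⁹, c¹², c¹³, c¹¹, c¹⁰, c¹⁴, c¹⁵, c¹⁶} are distinct. Hence |G| = 17.

Answer: 17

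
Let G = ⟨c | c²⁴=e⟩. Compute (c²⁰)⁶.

Compute successive powers of (c²⁰), reducing at each step:
  (c²⁰)²: (c²⁰) · c²⁰ = c¹⁶
  (c²⁰)³: (c¹⁶) · c²⁰ = c¹²
  (c²⁰)⁴: (c¹²) · c²⁰ = c⁸
  (c²⁰)⁵: (c⁸) · c²⁰ = c⁴
  (c²⁰)⁶: (c⁴) · c²⁰ = e

Answer: e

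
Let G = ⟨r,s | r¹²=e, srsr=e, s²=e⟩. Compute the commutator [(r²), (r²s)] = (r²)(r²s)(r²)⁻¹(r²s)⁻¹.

[(r²), (r²s)] = (r²)·(r²s)·(r²)⁻¹·(r²s)⁻¹.
  (r²) · (r²s) = r⁴s
  (r⁴s) · (r¹⁰) = r⁶s
  (r⁶s) · (r²s) = r⁴

Answer: r⁴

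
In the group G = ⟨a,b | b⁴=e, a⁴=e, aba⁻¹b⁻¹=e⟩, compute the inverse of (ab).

The order of (ab) is 4 (smallest k with (ab)ᵏ = e), so (ab)⁻¹ = (ab)³ = a³b³.
Check: (ab) · (a³b³) → (ab) · a³ = b;   b · b³ = e, giving e as required.

Answer: a³b³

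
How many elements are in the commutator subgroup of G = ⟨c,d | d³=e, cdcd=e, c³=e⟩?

G' = [G, G] is generated by all commutators. The generator-pair commutators are: [c, d] = cd²c.
The subgroup they normally generate is {e, cd, c²d², cd²c}, of order 4.
Check: |G/G'| = 12/4 = 3 is the order of the abelianisation.

Answer: 4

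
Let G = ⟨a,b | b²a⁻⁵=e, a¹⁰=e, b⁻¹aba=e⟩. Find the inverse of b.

The order of b is 4 (smallest k with bᵏ = e), so b⁻¹ = b³ = b⁻¹.
Check: b · (b⁻¹) → b · b⁻¹ = e, giving e as required.

Answer: b⁻¹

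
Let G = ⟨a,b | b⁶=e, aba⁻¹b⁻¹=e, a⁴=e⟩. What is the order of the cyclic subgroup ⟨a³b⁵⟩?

|⟨a³b⁵⟩| equals the order of a³b⁵. Compute successive powers until reaching e:
  (a³b⁵)¹ = a³b⁵, (a³b⁵)² = a²b⁴, (a³b⁵)³ = ab³, (a³b⁵)⁴ = b², (a³b⁵)⁵ = a³b, (a³b⁵)⁶ = a², (a³b⁵)⁷ = ab⁵, (a³b⁵)⁸ = b⁴, (a³b⁵)⁹ = a³b³, (a³b⁵)¹⁰ = a²b², (a³b⁵)¹¹ = ab, (a³b⁵)¹² = e.
The smallest positive k with (a³b⁵)ᵏ = e is 12, so |⟨a³b⁵⟩| = 12.

Answer: 12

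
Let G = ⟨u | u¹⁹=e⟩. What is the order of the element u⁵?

Compute successive powers until reaching e:
  (u⁵)¹ = u⁵, (u⁵)² = u¹⁰, (u⁵)³ = u¹⁵, (u⁵)⁴ = u, (u⁵)⁵ = u⁶, (u⁵)⁶ = u¹¹, (u⁵)⁷ = u¹⁶, (u⁵)⁸ = u², (u⁵)⁹ = u⁷, (u⁵)¹⁰ = u¹², (u⁵)¹¹ = u¹⁷, (u⁵)¹² = u³, (u⁵)¹³ = u⁸, (u⁵)¹⁴ = u¹³, (u⁵)¹⁵ = u¹⁸, (u⁵)¹⁶ = u⁴, (u⁵)¹⁷ = u⁹, (u⁵)¹⁸ = u¹⁴, (u⁵)¹⁹ = e.
The smallest positive k with (u⁵)ᵏ = e is 19.

Answer: 19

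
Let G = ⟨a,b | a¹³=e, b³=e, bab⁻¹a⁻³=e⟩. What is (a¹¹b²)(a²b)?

Compute (a¹¹b²) · (a²b) by multiplying left to right and reducing via the relations at each step:
  (a¹¹b²) · a² = a³b²
  (a³b²) · b = a³

Answer: a³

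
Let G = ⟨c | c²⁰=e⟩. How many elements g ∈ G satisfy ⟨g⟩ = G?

G is cyclic of order 20. An element generates G iff its order is 20, and a cyclic group of order 20 has exactly φ(20) = 8 such elements.

Answer: 8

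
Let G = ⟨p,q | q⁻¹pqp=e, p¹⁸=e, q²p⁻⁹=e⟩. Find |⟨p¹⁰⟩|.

|⟨p¹⁰⟩| equals the order of p¹⁰. Compute successive powers until reaching e:
  (p¹⁰)¹ = p¹⁰, (p¹⁰)² = p², (p¹⁰)³ = p¹², (p¹⁰)⁴ = p⁴, (p¹⁰)⁵ = p¹⁴, (p¹⁰)⁶ = p⁶, (p¹⁰)⁷ = p¹⁶, (p¹⁰)⁸ = p⁸, (p¹⁰)⁹ = e.
The smallest positive k with (p¹⁰)ᵏ = e is 9, so |⟨p¹⁰⟩| = 9.

Answer: 9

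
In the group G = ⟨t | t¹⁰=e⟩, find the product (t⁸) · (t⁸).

Compute (t⁸) · (t⁸) by multiplying left to right and reducing via the relations at each step:
  (t⁸) · t⁸ = t⁶

Answer: t⁶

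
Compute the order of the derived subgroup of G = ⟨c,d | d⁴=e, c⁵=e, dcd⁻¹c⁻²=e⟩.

G' = [G, G] is generated by all commutators. The generator-pair commutators are: [c, d] = c⁴.
The subgroup they normally generate is {e, c, c², c³, c⁴}, of order 5.
Check: |G/G'| = 20/5 = 4 is the order of the abelianisation.

Answer: 5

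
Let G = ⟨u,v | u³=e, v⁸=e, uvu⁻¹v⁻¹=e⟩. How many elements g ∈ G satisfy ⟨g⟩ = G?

G is cyclic of order 24. An element generates G iff its order is 24, and a cyclic group of order 24 has exactly φ(24) = 8 such elements.

Answer: 8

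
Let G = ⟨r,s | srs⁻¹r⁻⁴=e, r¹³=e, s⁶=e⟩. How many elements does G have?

Enumerate words in the generators, reducing via the relations: the distinct elements are
  {e, r, s, rs, r², r³, r⁴, r⁵, r⁶, r⁷, r⁸, r⁹, s², s³, s⁴, s⁵, rs², rs³, rs⁴, rs⁵, r²s, r³s, r¹², r¹¹, r¹⁰, r⁴s, r⁵s, r⁶s, r⁷s, r⁸s, r⁹s, r²s², r²s³, r²s⁴, r²s⁵, r³s², r³s³, r³s⁴, r³s⁵, r¹²s, r¹¹s, r¹⁰s, r⁴s², r⁴s³, r⁴s⁴, r⁴s⁵, r⁵s², r⁵s³, r⁵s⁴, r⁵s⁵, r⁶s², r⁶s³, r⁶s⁴, r⁶s⁵, r⁷s², r⁷s³, r⁷s⁴, r⁷s⁵, r⁸s², r⁸s³, r⁸s⁴, r⁸s⁵, r⁹s², r⁹s³, r⁹s⁴, r⁹s⁵, r¹²s², r¹²s³, r¹²s⁴, r¹²s⁵, r¹¹s², r¹¹s³, r¹¹s⁴, r¹¹s⁵, r¹⁰s², r¹⁰s³, r¹⁰s⁴, r¹⁰s⁵}.
No further products give new elements, so |G| = 78.

Answer: 78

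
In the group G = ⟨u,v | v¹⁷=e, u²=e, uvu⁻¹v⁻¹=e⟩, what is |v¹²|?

Compute successive powers until reaching e:
  (v¹²)¹ = v¹², (v¹²)² = v⁷, (v¹²)³ = v², (v¹²)⁴ = v¹⁴, (v¹²)⁵ = v⁹, (v¹²)⁶ = v⁴, (v¹²)⁷ = v¹⁶, (v¹²)⁸ = v¹¹, (v¹²)⁹ = v⁶, (v¹²)¹⁰ = v, (v¹²)¹¹ = v¹³, (v¹²)¹² = v⁸, (v¹²)¹³ = v³, (v¹²)¹⁴ = v¹⁵, (v¹²)¹⁵ = v¹⁰, (v¹²)¹⁶ = v⁵, (v¹²)¹⁷ = e.
The smallest positive k with (v¹²)ᵏ = e is 17.

Answer: 17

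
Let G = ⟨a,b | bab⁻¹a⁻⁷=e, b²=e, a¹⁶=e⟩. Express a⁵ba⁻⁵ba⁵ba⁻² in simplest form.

Multiply left to right, reducing at each step:
  (a⁵) · b = a⁵b
  (a⁵b) · a⁻⁵ = a²b
  (a²b) · b = a²
  (a²) · a⁵ = a⁷
  (a⁷) · b = a⁷b
  (a⁷b) · a⁻² = a⁹b

Answer: a⁹b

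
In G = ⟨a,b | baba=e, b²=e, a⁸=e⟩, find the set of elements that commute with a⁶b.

⟨a⁶b⟩ ⊆ C_G(a⁶b) since powers of a⁶b commute with a⁶b; so |C_G(a⁶b)| ≥ |⟨a⁶b⟩| = 2.
By orbit–stabilizer, |C_G(a⁶b)| = |G| / |conj. class of a⁶b| = 16 / 4 = 4.
The 4 elements commuting with a⁶b are {e, a⁴, a²b, a⁶b}.

Answer: {e, a⁴, a²b, a⁶b}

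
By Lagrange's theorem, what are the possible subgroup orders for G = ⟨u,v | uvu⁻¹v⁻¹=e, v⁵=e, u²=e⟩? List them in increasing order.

|G| = 10 = 2 · 5. By Lagrange's theorem the order of any subgroup divides 10; the divisors of 10 are 1, 2, 5, 10.

Answer: 1, 2, 5, 10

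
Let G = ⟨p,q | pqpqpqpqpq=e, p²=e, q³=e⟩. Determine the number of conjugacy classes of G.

The conjugacy classes (representative and size) are:
  [e] (size 1), [pqpq²pqpq²p] (size 15), [qpqpq²p] (size 20), [pq²pq²p] (size 12), [q²pqpq²] (size 12).
Class equation: 1 + 15 + 20 + 12 + 12 = 60 = |G|. So G has 5 conjugacy classes.

Answer: 5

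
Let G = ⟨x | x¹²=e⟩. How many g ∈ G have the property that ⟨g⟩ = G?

G is cyclic of order 12. An element generates G iff its order is 12, and a cyclic group of order 12 has exactly φ(12) = 4 such elements.

Answer: 4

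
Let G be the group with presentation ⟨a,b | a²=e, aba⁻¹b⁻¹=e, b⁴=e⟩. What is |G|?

Enumerate words in the generators, reducing via the relations: the distinct elements are
  {a, b, e, ab, b², b³, ab², ab³}.
No further products give new elements, so |G| = 8.

Answer: 8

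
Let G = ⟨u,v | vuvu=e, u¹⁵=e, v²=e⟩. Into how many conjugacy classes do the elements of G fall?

The conjugacy classes (representative and size) are:
  [e] (size 1), [u¹⁴] (size 2), [u²] (size 2), [u³] (size 2), [u⁴] (size 2), [u¹⁰] (size 2), [u⁹] (size 2), [u⁷] (size 2), [u¹³v] (size 15).
Class equation: 1 + 2 + 2 + 2 + 2 + 2 + 2 + 2 + 15 = 30 = |G|. So G has 9 conjugacy classes.

Answer: 9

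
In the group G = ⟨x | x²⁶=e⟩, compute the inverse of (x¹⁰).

The order of (x¹⁰) is 13 (smallest k with (x¹⁰)ᵏ = e), so (x¹⁰)⁻¹ = (x¹⁰)¹² = x¹⁶.
Check: (x¹⁰) · (x¹⁶) → (x¹⁰) · x¹⁶ = e, giving e as required.

Answer: x¹⁶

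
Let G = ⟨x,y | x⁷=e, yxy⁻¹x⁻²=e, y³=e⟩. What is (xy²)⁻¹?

The order of (xy²) is 3 (smallest k with (xy²)ᵏ = e), so (xy²)⁻¹ = (xy²)² = x⁵y.
Check: (xy²) · (x⁵y) → (xy²) · x⁵ = y²;   (y²) · y = e, giving e as required.

Answer: x⁵y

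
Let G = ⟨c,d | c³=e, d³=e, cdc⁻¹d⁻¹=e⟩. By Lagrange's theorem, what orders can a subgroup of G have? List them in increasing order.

|G| = 9 = 3². By Lagrange's theorem the order of any subgroup divides 9; the divisors of 9 are 1, 3, 9.

Answer: 1, 3, 9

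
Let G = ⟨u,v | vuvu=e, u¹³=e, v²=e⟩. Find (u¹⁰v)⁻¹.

The order of (u¹⁰v) is 2 (smallest k with (u¹⁰v)ᵏ = e), so (u¹⁰v)⁻¹ = (u¹⁰v)¹ = u¹⁰v.
Check: (u¹⁰v) · (u¹⁰v) → (u¹⁰v) · u¹⁰ = v;   v · v = e, giving e as required.

Answer: u¹⁰v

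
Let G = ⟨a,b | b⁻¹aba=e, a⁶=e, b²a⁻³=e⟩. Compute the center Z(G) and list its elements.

An element z ∈ Z(G) iff z commutes with every generator.
For example a³ is central: (a³)·a = a⁴ = a·(a³); (a³)·b = b⁻¹ = b·(a³).
Whereas a ∉ Z(G) since a·b = ab ≠ a²b⁻¹ = b·a.
Checking each of the 12 elements this way gives Z(G) = {e, a³}, of order 2.

Answer: {e, a³}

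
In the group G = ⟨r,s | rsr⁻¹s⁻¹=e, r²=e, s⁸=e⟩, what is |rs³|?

Compute successive powers until reaching e:
  (rs³)¹ = rs³, (rs³)² = s⁶, (rs³)³ = rs, (rs³)⁴ = s⁴, (rs³)⁵ = rs⁷, (rs³)⁶ = s², (rs³)⁷ = rs⁵, (rs³)⁸ = e.
The smallest positive k with (rs³)ᵏ = e is 8.

Answer: 8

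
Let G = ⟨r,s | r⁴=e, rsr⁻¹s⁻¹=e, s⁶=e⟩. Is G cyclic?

|G| = 24, but the maximum element order in G is 12 < 24. No single element generates all of G, so G is not cyclic.

Answer: No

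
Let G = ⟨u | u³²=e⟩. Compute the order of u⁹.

Compute successive powers until reaching e:
  (u⁹)¹ = u⁹, (u⁹)² = u¹⁸, (u⁹)³ = u²⁷, (u⁹)⁴ = u⁴, (u⁹)⁵ = u¹³, (u⁹)⁶ = u²², (u⁹)⁷ = u³¹, (u⁹)⁸ = u⁸, (u⁹)⁹ = u¹⁷, (u⁹)¹⁰ = u²⁶, (u⁹)¹¹ = u³, (u⁹)¹² = u¹², (u⁹)¹³ = u²¹, (u⁹)¹⁴ = u³⁰, (u⁹)¹⁵ = u⁷, (u⁹)¹⁶ = u¹⁶, (u⁹)¹⁷ = u²⁵, (u⁹)¹⁸ = u², (u⁹)¹⁹ = u¹¹, (u⁹)²⁰ = u²⁰, (u⁹)²¹ = u²⁹, (u⁹)²² = u⁶, (u⁹)²³ = u¹⁵, (u⁹)²⁴ = u²⁴, (u⁹)²⁵ = u, (u⁹)²⁶ = u¹⁰, (u⁹)²⁷ = u¹⁹, (u⁹)²⁸ = u²⁸, (u⁹)²⁹ = u⁵, (u⁹)³⁰ = u¹⁴, (u⁹)³¹ = u²³, (u⁹)³² = e.
The smallest positive k with (u⁹)ᵏ = e is 32.

Answer: 32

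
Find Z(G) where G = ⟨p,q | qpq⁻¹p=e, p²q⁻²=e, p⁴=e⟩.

An element z ∈ Z(G) iff z commutes with every generator.
For example p² is central: (p²)·p = p³ = p·(p²); (p²)·q = q⁻¹ = q·(p²).
Whereas p ∉ Z(G) since p·q = pq ≠ pq⁻¹ = q·p.
Checking each of the 8 elements this way gives Z(G) = {e, p²}, of order 2.

Answer: {e, p²}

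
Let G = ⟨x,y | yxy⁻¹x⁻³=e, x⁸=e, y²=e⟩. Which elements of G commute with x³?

⟨x³⟩ ⊆ C_G(x³) since powers of x³ commute with x³; so |C_G(x³)| ≥ |⟨x³⟩| = 8.
By orbit–stabilizer, |C_G(x³)| = |G| / |conj. class of x³| = 16 / 2 = 8.
The 8 elements commuting with x³ are {e, x, x², x³, x⁴, x⁵, x⁶, x⁷}.

Answer: {e, x, x², x³, x⁴, x⁵, x⁶, x⁷}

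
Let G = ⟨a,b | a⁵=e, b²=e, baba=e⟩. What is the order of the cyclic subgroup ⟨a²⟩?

|⟨a²⟩| equals the order of a². Compute successive powers until reaching e:
  (a²)¹ = a², (a²)² = a⁴, (a²)³ = a, (a²)⁴ = a³, (a²)⁵ = e.
The smallest positive k with (a²)ᵏ = e is 5, so |⟨a²⟩| = 5.

Answer: 5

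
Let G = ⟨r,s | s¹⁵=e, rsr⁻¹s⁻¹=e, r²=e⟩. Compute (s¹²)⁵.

Compute successive powers of (s¹²), reducing at each step:
  (s¹²)²: (s¹²) · s¹² = s⁹
  (s¹²)³: (s⁹) · s¹² = s⁶
  (s¹²)⁴: (s⁶) · s¹² = s³
  (s¹²)⁵: (s³) · s¹² = e

Answer: e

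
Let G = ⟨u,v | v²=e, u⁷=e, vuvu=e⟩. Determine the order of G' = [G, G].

G' = [G, G] is generated by all commutators. The generator-pair commutators are: [u, v] = u².
The subgroup they normally generate is {e, u, u², u³, u⁴, u⁵, u⁶}, of order 7.
Check: |G/G'| = 14/7 = 2 is the order of the abelianisation.

Answer: 7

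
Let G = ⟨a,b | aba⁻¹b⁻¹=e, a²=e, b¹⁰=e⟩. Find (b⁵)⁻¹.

The order of (b⁵) is 2 (smallest k with (b⁵)ᵏ = e), so (b⁵)⁻¹ = (b⁵)¹ = b⁵.
Check: (b⁵) · (b⁵) → (b⁵) · b⁵ = e, giving e as required.

Answer: b⁵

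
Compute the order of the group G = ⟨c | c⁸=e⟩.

G is generated by a single element, so G is cyclic. The relator gives c⁸ = e and no smaller power is forced to be e, so the 8 powers {c, e, c², c³, c⁴, c⁵, c⁶, c⁷} are distinct. Hence |G| = 8.

Answer: 8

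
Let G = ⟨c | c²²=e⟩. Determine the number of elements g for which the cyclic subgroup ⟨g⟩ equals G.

G is cyclic of order 22. An element generates G iff its order is 22, and a cyclic group of order 22 has exactly φ(22) = 10 such elements.

Answer: 10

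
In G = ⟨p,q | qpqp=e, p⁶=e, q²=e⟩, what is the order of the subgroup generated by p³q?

|⟨p³q⟩| equals the order of p³q. Compute successive powers until reaching e:
  (p³q)¹ = p³q, (p³q)² = e.
The smallest positive k with (p³q)ᵏ = e is 2, so |⟨p³q⟩| = 2.

Answer: 2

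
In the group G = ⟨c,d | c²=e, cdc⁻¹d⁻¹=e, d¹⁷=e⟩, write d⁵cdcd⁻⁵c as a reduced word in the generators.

Multiply left to right, reducing at each step:
  (d⁵) · c = cd⁵
  (cd⁵) · d = cd⁶
  (cd⁶) · c = d⁶
  (d⁶) · d⁻⁵ = d
  d · c = cd

Answer: cd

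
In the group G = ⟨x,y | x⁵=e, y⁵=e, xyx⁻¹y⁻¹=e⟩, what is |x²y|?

Compute successive powers until reaching e:
  (x²y)¹ = x²y, (x²y)² = x⁴y², (x²y)³ = xy³, (x²y)⁴ = x³y⁴, (x²y)⁵ = e.
The smallest positive k with (x²y)ᵏ = e is 5.

Answer: 5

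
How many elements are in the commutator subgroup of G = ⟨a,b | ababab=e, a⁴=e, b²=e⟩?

G' = [G, G] is generated by all commutators. The generator-pair commutators are: [a, b] = a²ba.
The subgroup they normally generate is {e, a², ab, ba³, a²ba, a³b, a²ba³, ba, aba², ba²b, a²ba²b, a³ba²}, of order 12.
Check: |G/G'| = 24/12 = 2 is the order of the abelianisation.

Answer: 12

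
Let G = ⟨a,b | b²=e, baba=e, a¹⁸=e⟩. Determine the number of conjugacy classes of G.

The conjugacy classes (representative and size) are:
  [e] (size 1), [a] (size 2), [a²] (size 2), [a³] (size 2), [a¹⁴] (size 2), [a⁵] (size 2), [a¹²] (size 2), [a⁷] (size 2), [a¹⁰] (size 2), [a⁹] (size 1), [a¹⁰b] (size 9), [ab] (size 9).
Class equation: 1 + 2 + 2 + 2 + 2 + 2 + 2 + 2 + 2 + 1 + 9 + 9 = 36 = |G|. So G has 12 conjugacy classes.

Answer: 12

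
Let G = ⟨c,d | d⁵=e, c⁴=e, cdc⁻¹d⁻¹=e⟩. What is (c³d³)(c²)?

Compute (c³d³) · (c²) by multiplying left to right and reducing via the relations at each step:
  (c³d³) · c² = cd³

Answer: cd³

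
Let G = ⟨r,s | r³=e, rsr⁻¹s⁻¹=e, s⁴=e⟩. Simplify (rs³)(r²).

Compute (rs³) · (r²) by multiplying left to right and reducing via the relations at each step:
  (rs³) · r² = s³

Answer: s³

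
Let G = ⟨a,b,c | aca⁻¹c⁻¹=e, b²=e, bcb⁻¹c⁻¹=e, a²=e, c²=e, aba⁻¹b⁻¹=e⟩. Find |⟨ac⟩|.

|⟨ac⟩| equals the order of ac. Compute successive powers until reaching e:
  (ac)¹ = ac, (ac)² = e.
The smallest positive k with (ac)ᵏ = e is 2, so |⟨ac⟩| = 2.

Answer: 2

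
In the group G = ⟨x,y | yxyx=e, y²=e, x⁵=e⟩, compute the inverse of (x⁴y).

The order of (x⁴y) is 2 (smallest k with (x⁴y)ᵏ = e), so (x⁴y)⁻¹ = (x⁴y)¹ = x⁴y.
Check: (x⁴y) · (x⁴y) → (x⁴y) · x⁴ = y;   y · y = e, giving e as required.

Answer: x⁴y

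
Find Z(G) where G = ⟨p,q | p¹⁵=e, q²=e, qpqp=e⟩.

An element z ∈ Z(G) iff z commutes with every generator.
For example e is central: e·p = p = p·e; e·q = q = q·e.
Whereas p ∉ Z(G) since p·q = pq ≠ p¹⁴q = q·p.
Checking each of the 30 elements this way gives Z(G) = {e}, of order 1.

Answer: {e}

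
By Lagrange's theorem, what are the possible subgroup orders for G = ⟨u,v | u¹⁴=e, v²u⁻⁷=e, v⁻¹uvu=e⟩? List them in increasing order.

|G| = 28 = 2² · 7. By Lagrange's theorem the order of any subgroup divides 28; the divisors of 28 are 1, 2, 4, 7, 14, 28.

Answer: 1, 2, 4, 7, 14, 28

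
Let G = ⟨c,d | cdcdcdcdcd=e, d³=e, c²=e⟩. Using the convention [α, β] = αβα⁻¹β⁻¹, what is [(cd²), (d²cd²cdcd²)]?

[(cd²), (d²cd²cdcd²)] = (cd²)·(d²cd²cdcd²)·(cd²)⁻¹·(d²cd²cdcd²)⁻¹.
  (cd²) · (d²cd²cdcd²) = cdcd²cdcd²
  (cdcd²cdcd²) · (dc) = cdcd²cd
  (cdcd²cd) · (dcd²cdcd) = dcdcd²

Answer: dcdcd²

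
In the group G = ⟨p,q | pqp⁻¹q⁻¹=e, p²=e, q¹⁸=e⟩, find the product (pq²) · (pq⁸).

Compute (pq²) · (pq⁸) by multiplying left to right and reducing via the relations at each step:
  (pq²) · p = q²
  (q²) · q⁸ = q¹⁰

Answer: q¹⁰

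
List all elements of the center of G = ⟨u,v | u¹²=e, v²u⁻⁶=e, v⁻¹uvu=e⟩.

An element z ∈ Z(G) iff z commutes with every generator.
For example u⁶ is central: (u⁶)·u = u⁷ = u·(u⁶); (u⁶)·v = v⁻¹ = v·(u⁶).
Whereas u ∉ Z(G) since u·v = uv ≠ u⁵v⁻¹ = v·u.
Checking each of the 24 elements this way gives Z(G) = {e, u⁶}, of order 2.

Answer: {e, u⁶}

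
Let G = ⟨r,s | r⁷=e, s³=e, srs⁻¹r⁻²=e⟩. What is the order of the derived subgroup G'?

G' = [G, G] is generated by all commutators. The generator-pair commutators are: [r, s] = r⁶.
The subgroup they normally generate is {e, r, r², r³, r⁴, r⁵, r⁶}, of order 7.
Check: |G/G'| = 21/7 = 3 is the order of the abelianisation.

Answer: 7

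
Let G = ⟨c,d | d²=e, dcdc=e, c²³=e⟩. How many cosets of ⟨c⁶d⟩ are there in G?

First find ord(c⁶d) by computing successive powers:
  (c⁶d)¹ = c⁶d, (c⁶d)² = e.
So |⟨c⁶d⟩| = ord(c⁶d) = 2. With |G| = 46, by Lagrange [G : ⟨c⁶d⟩] = 46/2 = 23.

Answer: 23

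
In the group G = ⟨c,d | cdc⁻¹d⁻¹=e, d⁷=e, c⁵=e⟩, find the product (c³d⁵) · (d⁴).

Compute (c³d⁵) · (d⁴) by multiplying left to right and reducing via the relations at each step:
  (c³d⁵) · d⁴ = c³d²

Answer: c³d²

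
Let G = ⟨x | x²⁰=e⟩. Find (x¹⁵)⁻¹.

The order of (x¹⁵) is 4 (smallest k with (x¹⁵)ᵏ = e), so (x¹⁵)⁻¹ = (x¹⁵)³ = x⁵.
Check: (x¹⁵) · (x⁵) → (x¹⁵) · x⁵ = e, giving e as required.

Answer: x⁵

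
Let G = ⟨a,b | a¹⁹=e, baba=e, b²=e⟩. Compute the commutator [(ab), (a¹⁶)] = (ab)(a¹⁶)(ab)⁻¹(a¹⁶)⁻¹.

[(ab), (a¹⁶)] = (ab)·(a¹⁶)·(ab)⁻¹·(a¹⁶)⁻¹.
  (ab) · (a¹⁶) = a⁴b
  (a⁴b) · (ab) = a³
  (a³) · (a³) = a⁶

Answer: a⁶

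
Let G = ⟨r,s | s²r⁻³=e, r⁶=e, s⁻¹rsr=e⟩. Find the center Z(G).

An element z ∈ Z(G) iff z commutes with every generator.
For example r³ is central: (r³)·r = r⁴ = r·(r³); (r³)·s = s⁻¹ = s·(r³).
Whereas r ∉ Z(G) since r·s = rs ≠ r²s⁻¹ = s·r.
Checking each of the 12 elements this way gives Z(G) = {e, r³}, of order 2.

Answer: {e, r³}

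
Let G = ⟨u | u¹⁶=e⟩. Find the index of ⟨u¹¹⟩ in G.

First find ord(u¹¹) by computing successive powers:
  (u¹¹)¹ = u¹¹, (u¹¹)² = u⁶, (u¹¹)³ = u, (u¹¹)⁴ = u¹², (u¹¹)⁵ = u⁷, (u¹¹)⁶ = u², (u¹¹)⁷ = u¹³, (u¹¹)⁸ = u⁸, (u¹¹)⁹ = u³, (u¹¹)¹⁰ = u¹⁴, (u¹¹)¹¹ = u⁹, (u¹¹)¹² = u⁴, (u¹¹)¹³ = u¹⁵, (u¹¹)¹⁴ = u¹⁰, (u¹¹)¹⁵ = u⁵, (u¹¹)¹⁶ = e.
So |⟨u¹¹⟩| = ord(u¹¹) = 16. With |G| = 16, by Lagrange [G : ⟨u¹¹⟩] = 16/16 = 1.

Answer: 1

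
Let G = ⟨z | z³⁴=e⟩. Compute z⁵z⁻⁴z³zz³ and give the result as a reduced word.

Multiply left to right, reducing at each step:
  (z⁵) · z⁻⁴ = z
  z · z³ = z⁴
  (z⁴) · z = z⁵
  (z⁵) · z³ = z⁸

Answer: z⁸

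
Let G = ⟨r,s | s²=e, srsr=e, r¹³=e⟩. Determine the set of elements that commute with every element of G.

An element z ∈ Z(G) iff z commutes with every generator.
For example e is central: e·r = r = r·e; e·s = s = s·e.
Whereas r ∉ Z(G) since r·s = rs ≠ r¹²s = s·r.
Checking each of the 26 elements this way gives Z(G) = {e}, of order 1.

Answer: {e}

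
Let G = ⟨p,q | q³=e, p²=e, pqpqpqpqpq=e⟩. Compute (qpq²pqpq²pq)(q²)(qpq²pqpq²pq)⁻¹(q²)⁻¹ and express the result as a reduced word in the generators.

[(qpq²pqpq²pq), (q²)] = (qpq²pqpq²pq)·(q²)·(qpq²pqpq²pq)⁻¹·(q²)⁻¹.
  (qpq²pqpq²pq) · (q²) = qpq²pqpq²p
  (qpq²pqpq²p) · (qpq²pqpq²pq) = pqp
  (pqp) · q = pqpq

Answer: pqpq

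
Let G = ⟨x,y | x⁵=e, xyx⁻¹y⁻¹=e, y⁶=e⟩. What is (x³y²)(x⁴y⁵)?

Compute (x³y²) · (x⁴y⁵) by multiplying left to right and reducing via the relations at each step:
  (x³y²) · x⁴ = x²y²
  (x²y²) · y⁵ = x²y

Answer: x²y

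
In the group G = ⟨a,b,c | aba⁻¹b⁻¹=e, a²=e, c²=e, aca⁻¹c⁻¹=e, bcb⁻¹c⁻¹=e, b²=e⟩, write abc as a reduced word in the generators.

Multiply left to right, reducing at each step:
  a · b = ab
  (ab) · c = abc

Answer: abc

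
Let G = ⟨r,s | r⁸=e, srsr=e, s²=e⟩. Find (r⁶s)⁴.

Compute successive powers of (r⁶s), reducing at each step:
  (r⁶s)²: (r⁶s) · r⁶ = s;   s · s = e
  (r⁶s)³: e · r⁶ = r⁶;   (r⁶) · s = r⁶s
  (r⁶s)⁴: (r⁶s) · r⁶ = s;   s · s = e

Answer: e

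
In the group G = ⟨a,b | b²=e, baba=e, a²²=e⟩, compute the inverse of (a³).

The order of (a³) is 22 (smallest k with (a³)ᵏ = e), so (a³)⁻¹ = (a³)²¹ = a¹⁹.
Check: (a³) · (a¹⁹) → (a³) · a¹⁹ = e, giving e as required.

Answer: a¹⁹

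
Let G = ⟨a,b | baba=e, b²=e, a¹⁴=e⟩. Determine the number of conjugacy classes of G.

The conjugacy classes (representative and size) are:
  [e] (size 1), [a¹³] (size 2), [a²] (size 2), [a³] (size 2), [a¹⁰] (size 2), [a⁵] (size 2), [a⁸] (size 2), [a⁷] (size 1), [a⁶b] (size 7), [a⁹b] (size 7).
Class equation: 1 + 2 + 2 + 2 + 2 + 2 + 2 + 1 + 7 + 7 = 28 = |G|. So G has 10 conjugacy classes.

Answer: 10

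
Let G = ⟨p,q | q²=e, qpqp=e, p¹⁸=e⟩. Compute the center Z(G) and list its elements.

An element z ∈ Z(G) iff z commutes with every generator.
For example p⁹ is central: (p⁹)·p = p¹⁰ = p·(p⁹); (p⁹)·q = p⁹q = q·(p⁹).
Whereas p ∉ Z(G) since p·q = pq ≠ p¹⁷q = q·p.
Checking each of the 36 elements this way gives Z(G) = {e, p⁹}, of order 2.

Answer: {e, p⁹}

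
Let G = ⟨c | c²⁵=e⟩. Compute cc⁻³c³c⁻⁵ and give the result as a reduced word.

Multiply left to right, reducing at each step:
  c · c⁻³ = c²³
  (c²³) · c³ = c
  c · c⁻⁵ = c²¹

Answer: c²¹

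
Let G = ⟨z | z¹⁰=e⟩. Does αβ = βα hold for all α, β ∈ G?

G has a single generator, so G is cyclic and hence abelian.

Answer: Yes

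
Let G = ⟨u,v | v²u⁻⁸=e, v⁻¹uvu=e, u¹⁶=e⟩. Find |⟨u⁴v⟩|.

|⟨u⁴v⟩| equals the order of u⁴v. Compute successive powers until reaching e:
  (u⁴v)¹ = u⁴v, (u⁴v)² = u⁸, (u⁴v)³ = u⁴v⁻¹, (u⁴v)⁴ = e.
The smallest positive k with (u⁴v)ᵏ = e is 4, so |⟨u⁴v⟩| = 4.

Answer: 4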